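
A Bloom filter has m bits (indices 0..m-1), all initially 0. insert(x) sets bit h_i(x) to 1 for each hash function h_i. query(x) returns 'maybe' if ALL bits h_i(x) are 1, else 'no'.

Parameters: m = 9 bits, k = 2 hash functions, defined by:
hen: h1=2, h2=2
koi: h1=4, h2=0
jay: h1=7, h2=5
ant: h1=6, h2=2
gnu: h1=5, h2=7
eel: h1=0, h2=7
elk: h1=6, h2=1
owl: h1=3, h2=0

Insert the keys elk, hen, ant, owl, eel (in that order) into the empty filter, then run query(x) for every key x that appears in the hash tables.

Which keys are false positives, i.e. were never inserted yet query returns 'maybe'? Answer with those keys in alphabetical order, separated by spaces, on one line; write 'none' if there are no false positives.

Answer: none

Derivation:
Start: bits=000000000
After insert 'elk': sets bits 1 6 -> bits=010000100
After insert 'hen': sets bits 2 -> bits=011000100
After insert 'ant': sets bits 2 6 -> bits=011000100
After insert 'owl': sets bits 0 3 -> bits=111100100
After insert 'eel': sets bits 0 7 -> bits=111100110
Not inserted: gnu jay koi — query each against bits=111100110:
query gnu: checks bit5=0, bit7=1 (has a 0) -> no => not a false positive
query jay: checks bit5=0, bit7=1 (has a 0) -> no => not a false positive
query koi: checks bit0=1, bit4=0 (has a 0) -> no => not a false positive
False positives (alphabetical): none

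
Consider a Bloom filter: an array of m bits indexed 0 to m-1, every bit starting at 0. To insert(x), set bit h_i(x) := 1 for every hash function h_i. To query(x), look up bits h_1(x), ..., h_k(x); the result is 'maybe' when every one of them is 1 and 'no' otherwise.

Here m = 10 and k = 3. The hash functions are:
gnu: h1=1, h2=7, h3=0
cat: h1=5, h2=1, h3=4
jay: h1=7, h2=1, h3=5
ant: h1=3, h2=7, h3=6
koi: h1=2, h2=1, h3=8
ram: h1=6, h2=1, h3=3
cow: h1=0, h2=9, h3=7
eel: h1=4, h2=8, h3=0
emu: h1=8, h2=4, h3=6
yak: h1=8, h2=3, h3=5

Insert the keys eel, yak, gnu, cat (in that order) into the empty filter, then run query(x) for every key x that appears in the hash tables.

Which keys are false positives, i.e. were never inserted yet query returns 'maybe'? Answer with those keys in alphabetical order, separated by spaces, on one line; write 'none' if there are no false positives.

Start: bits=0000000000
After insert 'eel': sets bits 0 4 8 -> bits=1000100010
After insert 'yak': sets bits 3 5 8 -> bits=1001110010
After insert 'gnu': sets bits 0 1 7 -> bits=1101110110
After insert 'cat': sets bits 1 4 5 -> bits=1101110110
Not inserted: ant cow emu jay koi ram — query each against bits=1101110110:
query ant: checks bit3=1, bit6=0, bit7=1 (has a 0) -> no => not a false positive
query cow: checks bit0=1, bit7=1, bit9=0 (has a 0) -> no => not a false positive
query emu: checks bit4=1, bit6=0, bit8=1 (has a 0) -> no => not a false positive
query jay: checks bit1=1, bit5=1, bit7=1 (all 1) -> maybe => FALSE POSITIVE
query koi: checks bit1=1, bit2=0, bit8=1 (has a 0) -> no => not a false positive
query ram: checks bit1=1, bit3=1, bit6=0 (has a 0) -> no => not a false positive
False positives (alphabetical): jay

Answer: jay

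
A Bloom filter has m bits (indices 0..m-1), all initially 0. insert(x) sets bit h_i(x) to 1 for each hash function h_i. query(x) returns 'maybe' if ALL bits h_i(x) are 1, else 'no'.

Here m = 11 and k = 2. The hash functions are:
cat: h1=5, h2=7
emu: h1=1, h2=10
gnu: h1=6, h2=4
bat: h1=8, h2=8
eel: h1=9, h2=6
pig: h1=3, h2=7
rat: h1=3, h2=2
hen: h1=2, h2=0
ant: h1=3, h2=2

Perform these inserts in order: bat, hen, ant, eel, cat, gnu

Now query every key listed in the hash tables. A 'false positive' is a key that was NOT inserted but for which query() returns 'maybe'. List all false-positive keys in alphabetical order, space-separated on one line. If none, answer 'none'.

Answer: pig rat

Derivation:
Start: bits=00000000000
After insert 'bat': sets bits 8 -> bits=00000000100
After insert 'hen': sets bits 0 2 -> bits=10100000100
After insert 'ant': sets bits 2 3 -> bits=10110000100
After insert 'eel': sets bits 6 9 -> bits=10110010110
After insert 'cat': sets bits 5 7 -> bits=10110111110
After insert 'gnu': sets bits 4 6 -> bits=10111111110
Not inserted: emu pig rat — query each against bits=10111111110:
query emu: checks bit1=0, bit10=0 (has a 0) -> no => not a false positive
query pig: checks bit3=1, bit7=1 (all 1) -> maybe => FALSE POSITIVE
query rat: checks bit2=1, bit3=1 (all 1) -> maybe => FALSE POSITIVE
False positives (alphabetical): pig rat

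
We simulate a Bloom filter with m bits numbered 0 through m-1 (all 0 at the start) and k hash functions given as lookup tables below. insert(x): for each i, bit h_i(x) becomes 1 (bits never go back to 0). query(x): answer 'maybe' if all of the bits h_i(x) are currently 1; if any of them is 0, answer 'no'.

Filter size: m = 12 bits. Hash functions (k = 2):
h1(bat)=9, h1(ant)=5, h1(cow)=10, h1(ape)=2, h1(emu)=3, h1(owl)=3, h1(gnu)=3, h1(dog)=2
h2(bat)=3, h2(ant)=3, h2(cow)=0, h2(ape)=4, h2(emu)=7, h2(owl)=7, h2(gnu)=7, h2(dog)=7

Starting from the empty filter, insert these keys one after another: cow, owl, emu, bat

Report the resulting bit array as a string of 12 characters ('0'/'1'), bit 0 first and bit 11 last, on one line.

Start: bits=000000000000
After insert 'cow': sets bits 0 10 -> bits=100000000010
After insert 'owl': sets bits 3 7 -> bits=100100010010
After insert 'emu': sets bits 3 7 -> bits=100100010010
After insert 'bat': sets bits 3 9 -> bits=100100010110

Answer: 100100010110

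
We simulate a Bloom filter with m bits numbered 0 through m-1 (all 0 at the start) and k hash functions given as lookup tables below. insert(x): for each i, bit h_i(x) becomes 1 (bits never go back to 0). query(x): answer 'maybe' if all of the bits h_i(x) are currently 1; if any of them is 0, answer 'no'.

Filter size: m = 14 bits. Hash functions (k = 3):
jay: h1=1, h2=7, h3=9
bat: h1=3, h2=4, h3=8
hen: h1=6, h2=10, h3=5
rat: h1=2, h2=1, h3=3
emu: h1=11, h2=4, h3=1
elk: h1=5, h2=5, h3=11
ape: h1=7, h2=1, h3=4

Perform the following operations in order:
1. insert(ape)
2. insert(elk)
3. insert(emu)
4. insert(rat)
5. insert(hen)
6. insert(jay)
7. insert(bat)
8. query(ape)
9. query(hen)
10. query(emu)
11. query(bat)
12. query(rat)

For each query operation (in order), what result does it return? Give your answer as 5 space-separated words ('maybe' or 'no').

Start: bits=00000000000000
Op 1: insert ape -> sets bits 1 4 7 -> bits=01001001000000
Op 2: insert elk -> sets bits 5 11 -> bits=01001101000100
Op 3: insert emu -> sets bits 1 4 11 -> bits=01001101000100
Op 4: insert rat -> sets bits 1 2 3 -> bits=01111101000100
Op 5: insert hen -> sets bits 5 6 10 -> bits=01111111001100
Op 6: insert jay -> sets bits 1 7 9 -> bits=01111111011100
Op 7: insert bat -> sets bits 3 4 8 -> bits=01111111111100
Op 8: query ape -> checks bit1=1, bit4=1, bit7=1 (all 1) -> maybe
Op 9: query hen -> checks bit5=1, bit6=1, bit10=1 (all 1) -> maybe
Op 10: query emu -> checks bit1=1, bit4=1, bit11=1 (all 1) -> maybe
Op 11: query bat -> checks bit3=1, bit4=1, bit8=1 (all 1) -> maybe
Op 12: query rat -> checks bit1=1, bit2=1, bit3=1 (all 1) -> maybe
Query results in order: maybe maybe maybe maybe maybe

Answer: maybe maybe maybe maybe maybe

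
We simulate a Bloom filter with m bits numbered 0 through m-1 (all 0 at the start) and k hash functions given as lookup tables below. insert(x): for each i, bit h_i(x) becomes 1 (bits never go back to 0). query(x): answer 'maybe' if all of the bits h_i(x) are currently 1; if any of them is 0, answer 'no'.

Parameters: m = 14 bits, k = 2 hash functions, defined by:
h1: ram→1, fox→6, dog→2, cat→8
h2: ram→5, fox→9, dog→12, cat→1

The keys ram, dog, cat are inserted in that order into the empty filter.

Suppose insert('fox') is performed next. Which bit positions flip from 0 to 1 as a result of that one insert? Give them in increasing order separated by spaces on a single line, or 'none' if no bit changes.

Start: bits=00000000000000
After insert 'ram': sets bits 1 5 -> bits=01000100000000
After insert 'dog': sets bits 2 12 -> bits=01100100000010
After insert 'cat': sets bits 1 8 -> bits=01100100100010
insert 'fox' would touch bits 6 9; currently bit6=0, bit9=0
Bits that are 0 among those (would change 0->1): 6 9

Answer: 6 9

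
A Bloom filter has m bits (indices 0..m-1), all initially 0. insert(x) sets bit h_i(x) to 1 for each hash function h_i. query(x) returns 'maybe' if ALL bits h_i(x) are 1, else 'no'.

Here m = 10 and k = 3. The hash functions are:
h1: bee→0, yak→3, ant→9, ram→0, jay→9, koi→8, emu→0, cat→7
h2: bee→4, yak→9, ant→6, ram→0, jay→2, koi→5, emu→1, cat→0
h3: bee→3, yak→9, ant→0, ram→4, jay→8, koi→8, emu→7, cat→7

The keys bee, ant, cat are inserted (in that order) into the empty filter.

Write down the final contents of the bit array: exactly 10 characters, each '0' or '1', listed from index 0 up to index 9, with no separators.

Start: bits=0000000000
After insert 'bee': sets bits 0 3 4 -> bits=1001100000
After insert 'ant': sets bits 0 6 9 -> bits=1001101001
After insert 'cat': sets bits 0 7 -> bits=1001101101

Answer: 1001101101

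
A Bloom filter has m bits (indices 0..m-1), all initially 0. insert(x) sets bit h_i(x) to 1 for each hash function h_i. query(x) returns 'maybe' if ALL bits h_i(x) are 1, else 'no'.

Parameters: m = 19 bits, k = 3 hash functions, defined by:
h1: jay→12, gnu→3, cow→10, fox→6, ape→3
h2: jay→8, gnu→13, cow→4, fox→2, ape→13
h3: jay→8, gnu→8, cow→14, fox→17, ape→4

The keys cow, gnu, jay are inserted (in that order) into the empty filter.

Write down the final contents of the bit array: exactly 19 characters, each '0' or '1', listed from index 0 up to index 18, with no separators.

Answer: 0001100010101110000

Derivation:
Start: bits=0000000000000000000
After insert 'cow': sets bits 4 10 14 -> bits=0000100000100010000
After insert 'gnu': sets bits 3 8 13 -> bits=0001100010100110000
After insert 'jay': sets bits 8 12 -> bits=0001100010101110000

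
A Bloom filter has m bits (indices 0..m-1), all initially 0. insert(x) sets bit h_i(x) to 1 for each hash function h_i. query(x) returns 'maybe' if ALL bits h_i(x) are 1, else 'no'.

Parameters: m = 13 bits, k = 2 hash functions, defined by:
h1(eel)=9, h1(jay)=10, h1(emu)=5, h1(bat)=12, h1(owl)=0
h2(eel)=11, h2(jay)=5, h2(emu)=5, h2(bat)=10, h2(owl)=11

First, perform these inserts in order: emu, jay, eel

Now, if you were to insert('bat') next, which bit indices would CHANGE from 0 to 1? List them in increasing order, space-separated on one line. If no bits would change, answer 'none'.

Answer: 12

Derivation:
Start: bits=0000000000000
After insert 'emu': sets bits 5 -> bits=0000010000000
After insert 'jay': sets bits 5 10 -> bits=0000010000100
After insert 'eel': sets bits 9 11 -> bits=0000010001110
insert 'bat' would touch bits 10 12; currently bit10=1, bit12=0
Bits that are 0 among those (would change 0->1): 12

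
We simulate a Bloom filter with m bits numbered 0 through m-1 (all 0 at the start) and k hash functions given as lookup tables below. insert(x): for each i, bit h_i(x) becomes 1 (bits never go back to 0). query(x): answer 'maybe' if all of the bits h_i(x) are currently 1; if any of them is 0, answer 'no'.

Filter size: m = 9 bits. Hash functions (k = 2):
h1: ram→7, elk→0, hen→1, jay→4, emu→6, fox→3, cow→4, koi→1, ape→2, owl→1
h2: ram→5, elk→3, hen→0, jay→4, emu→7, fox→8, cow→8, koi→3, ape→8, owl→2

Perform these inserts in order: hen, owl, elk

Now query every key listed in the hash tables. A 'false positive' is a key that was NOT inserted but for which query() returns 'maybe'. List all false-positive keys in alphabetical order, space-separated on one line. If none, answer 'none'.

Start: bits=000000000
After insert 'hen': sets bits 0 1 -> bits=110000000
After insert 'owl': sets bits 1 2 -> bits=111000000
After insert 'elk': sets bits 0 3 -> bits=111100000
Not inserted: ape cow emu fox jay koi ram — query each against bits=111100000:
query ape: checks bit2=1, bit8=0 (has a 0) -> no => not a false positive
query cow: checks bit4=0, bit8=0 (has a 0) -> no => not a false positive
query emu: checks bit6=0, bit7=0 (has a 0) -> no => not a false positive
query fox: checks bit3=1, bit8=0 (has a 0) -> no => not a false positive
query jay: checks bit4=0 (has a 0) -> no => not a false positive
query koi: checks bit1=1, bit3=1 (all 1) -> maybe => FALSE POSITIVE
query ram: checks bit5=0, bit7=0 (has a 0) -> no => not a false positive
False positives (alphabetical): koi

Answer: koi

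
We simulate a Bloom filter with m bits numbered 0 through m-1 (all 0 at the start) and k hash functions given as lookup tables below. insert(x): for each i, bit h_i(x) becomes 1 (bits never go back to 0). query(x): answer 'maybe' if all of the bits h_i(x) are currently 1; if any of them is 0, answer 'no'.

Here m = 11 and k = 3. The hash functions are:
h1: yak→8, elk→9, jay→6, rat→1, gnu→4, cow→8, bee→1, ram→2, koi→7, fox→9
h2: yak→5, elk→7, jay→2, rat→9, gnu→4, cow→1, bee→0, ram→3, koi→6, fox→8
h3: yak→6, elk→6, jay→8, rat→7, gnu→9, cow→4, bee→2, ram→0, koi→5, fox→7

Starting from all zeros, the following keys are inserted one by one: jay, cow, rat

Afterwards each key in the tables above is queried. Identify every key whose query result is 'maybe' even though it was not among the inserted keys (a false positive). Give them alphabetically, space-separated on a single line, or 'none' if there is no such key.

Answer: elk fox gnu

Derivation:
Start: bits=00000000000
After insert 'jay': sets bits 2 6 8 -> bits=00100010100
After insert 'cow': sets bits 1 4 8 -> bits=01101010100
After insert 'rat': sets bits 1 7 9 -> bits=01101011110
Not inserted: bee elk fox gnu koi ram yak — query each against bits=01101011110:
query bee: checks bit0=0, bit1=1, bit2=1 (has a 0) -> no => not a false positive
query elk: checks bit6=1, bit7=1, bit9=1 (all 1) -> maybe => FALSE POSITIVE
query fox: checks bit7=1, bit8=1, bit9=1 (all 1) -> maybe => FALSE POSITIVE
query gnu: checks bit4=1, bit9=1 (all 1) -> maybe => FALSE POSITIVE
query koi: checks bit5=0, bit6=1, bit7=1 (has a 0) -> no => not a false positive
query ram: checks bit0=0, bit2=1, bit3=0 (has a 0) -> no => not a false positive
query yak: checks bit5=0, bit6=1, bit8=1 (has a 0) -> no => not a false positive
False positives (alphabetical): elk fox gnu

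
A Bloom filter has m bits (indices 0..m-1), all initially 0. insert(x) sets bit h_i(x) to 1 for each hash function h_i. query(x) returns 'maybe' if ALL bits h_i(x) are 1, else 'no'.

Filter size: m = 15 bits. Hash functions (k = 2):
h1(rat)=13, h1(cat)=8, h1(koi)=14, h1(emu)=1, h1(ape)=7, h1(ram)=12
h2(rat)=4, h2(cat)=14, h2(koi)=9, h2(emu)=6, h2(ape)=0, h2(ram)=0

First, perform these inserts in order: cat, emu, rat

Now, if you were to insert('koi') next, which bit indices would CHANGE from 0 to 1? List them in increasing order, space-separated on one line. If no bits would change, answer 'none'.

Answer: 9

Derivation:
Start: bits=000000000000000
After insert 'cat': sets bits 8 14 -> bits=000000001000001
After insert 'emu': sets bits 1 6 -> bits=010000101000001
After insert 'rat': sets bits 4 13 -> bits=010010101000011
insert 'koi' would touch bits 9 14; currently bit9=0, bit14=1
Bits that are 0 among those (would change 0->1): 9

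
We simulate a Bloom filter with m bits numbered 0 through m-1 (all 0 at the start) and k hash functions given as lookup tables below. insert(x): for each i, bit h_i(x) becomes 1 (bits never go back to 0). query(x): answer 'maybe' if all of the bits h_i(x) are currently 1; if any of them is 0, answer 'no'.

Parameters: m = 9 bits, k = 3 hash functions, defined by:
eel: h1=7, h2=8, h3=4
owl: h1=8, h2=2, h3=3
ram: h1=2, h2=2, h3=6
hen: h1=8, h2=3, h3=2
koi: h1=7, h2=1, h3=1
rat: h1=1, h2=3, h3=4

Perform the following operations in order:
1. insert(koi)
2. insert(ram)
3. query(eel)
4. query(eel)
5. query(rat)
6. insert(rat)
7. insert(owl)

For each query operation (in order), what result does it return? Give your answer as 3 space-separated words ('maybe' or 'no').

Answer: no no no

Derivation:
Start: bits=000000000
Op 1: insert koi -> sets bits 1 7 -> bits=010000010
Op 2: insert ram -> sets bits 2 6 -> bits=011000110
Op 3: query eel -> checks bit4=0, bit7=1, bit8=0 (has a 0) -> no
Op 4: query eel -> checks bit4=0, bit7=1, bit8=0 (has a 0) -> no
Op 5: query rat -> checks bit1=1, bit3=0, bit4=0 (has a 0) -> no
Op 6: insert rat -> sets bits 1 3 4 -> bits=011110110
Op 7: insert owl -> sets bits 2 3 8 -> bits=011110111
Query results in order: no no no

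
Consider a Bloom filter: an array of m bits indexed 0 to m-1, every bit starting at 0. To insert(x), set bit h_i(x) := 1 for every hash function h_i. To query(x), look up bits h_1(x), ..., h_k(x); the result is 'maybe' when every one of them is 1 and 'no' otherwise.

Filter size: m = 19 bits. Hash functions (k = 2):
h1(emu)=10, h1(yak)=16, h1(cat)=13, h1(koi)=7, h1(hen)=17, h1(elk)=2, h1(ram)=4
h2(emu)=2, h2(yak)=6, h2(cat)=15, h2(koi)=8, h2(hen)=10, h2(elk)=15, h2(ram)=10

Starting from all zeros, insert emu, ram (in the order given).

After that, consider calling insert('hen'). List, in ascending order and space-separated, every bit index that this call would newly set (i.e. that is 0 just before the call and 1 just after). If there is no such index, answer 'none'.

Start: bits=0000000000000000000
After insert 'emu': sets bits 2 10 -> bits=0010000000100000000
After insert 'ram': sets bits 4 10 -> bits=0010100000100000000
insert 'hen' would touch bits 10 17; currently bit10=1, bit17=0
Bits that are 0 among those (would change 0->1): 17

Answer: 17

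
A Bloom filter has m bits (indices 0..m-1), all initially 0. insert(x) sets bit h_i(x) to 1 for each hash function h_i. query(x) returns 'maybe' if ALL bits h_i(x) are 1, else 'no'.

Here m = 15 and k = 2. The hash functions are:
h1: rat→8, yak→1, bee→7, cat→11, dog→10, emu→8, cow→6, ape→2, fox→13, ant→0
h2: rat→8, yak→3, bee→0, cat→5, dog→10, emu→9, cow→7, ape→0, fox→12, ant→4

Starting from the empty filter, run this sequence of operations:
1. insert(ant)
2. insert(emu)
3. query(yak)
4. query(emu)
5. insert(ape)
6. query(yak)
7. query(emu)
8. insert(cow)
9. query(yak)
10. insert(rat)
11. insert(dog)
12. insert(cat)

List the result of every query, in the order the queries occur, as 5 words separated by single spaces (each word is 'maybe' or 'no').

Start: bits=000000000000000
Op 1: insert ant -> sets bits 0 4 -> bits=100010000000000
Op 2: insert emu -> sets bits 8 9 -> bits=100010001100000
Op 3: query yak -> checks bit1=0, bit3=0 (has a 0) -> no
Op 4: query emu -> checks bit8=1, bit9=1 (all 1) -> maybe
Op 5: insert ape -> sets bits 0 2 -> bits=101010001100000
Op 6: query yak -> checks bit1=0, bit3=0 (has a 0) -> no
Op 7: query emu -> checks bit8=1, bit9=1 (all 1) -> maybe
Op 8: insert cow -> sets bits 6 7 -> bits=101010111100000
Op 9: query yak -> checks bit1=0, bit3=0 (has a 0) -> no
Op 10: insert rat -> sets bits 8 -> bits=101010111100000
Op 11: insert dog -> sets bits 10 -> bits=101010111110000
Op 12: insert cat -> sets bits 5 11 -> bits=101011111111000
Query results in order: no maybe no maybe no

Answer: no maybe no maybe no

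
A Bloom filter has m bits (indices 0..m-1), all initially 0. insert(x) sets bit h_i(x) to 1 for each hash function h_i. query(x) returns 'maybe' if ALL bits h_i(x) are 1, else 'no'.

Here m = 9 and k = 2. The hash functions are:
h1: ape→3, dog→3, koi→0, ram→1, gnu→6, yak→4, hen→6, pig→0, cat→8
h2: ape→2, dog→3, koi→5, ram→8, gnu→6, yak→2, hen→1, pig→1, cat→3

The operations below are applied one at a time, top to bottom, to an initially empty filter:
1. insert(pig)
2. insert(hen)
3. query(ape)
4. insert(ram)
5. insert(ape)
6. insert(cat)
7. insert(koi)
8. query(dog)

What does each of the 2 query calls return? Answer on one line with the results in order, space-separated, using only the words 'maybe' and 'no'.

Start: bits=000000000
Op 1: insert pig -> sets bits 0 1 -> bits=110000000
Op 2: insert hen -> sets bits 1 6 -> bits=110000100
Op 3: query ape -> checks bit2=0, bit3=0 (has a 0) -> no
Op 4: insert ram -> sets bits 1 8 -> bits=110000101
Op 5: insert ape -> sets bits 2 3 -> bits=111100101
Op 6: insert cat -> sets bits 3 8 -> bits=111100101
Op 7: insert koi -> sets bits 0 5 -> bits=111101101
Op 8: query dog -> checks bit3=1 (all 1) -> maybe
Query results in order: no maybe

Answer: no maybe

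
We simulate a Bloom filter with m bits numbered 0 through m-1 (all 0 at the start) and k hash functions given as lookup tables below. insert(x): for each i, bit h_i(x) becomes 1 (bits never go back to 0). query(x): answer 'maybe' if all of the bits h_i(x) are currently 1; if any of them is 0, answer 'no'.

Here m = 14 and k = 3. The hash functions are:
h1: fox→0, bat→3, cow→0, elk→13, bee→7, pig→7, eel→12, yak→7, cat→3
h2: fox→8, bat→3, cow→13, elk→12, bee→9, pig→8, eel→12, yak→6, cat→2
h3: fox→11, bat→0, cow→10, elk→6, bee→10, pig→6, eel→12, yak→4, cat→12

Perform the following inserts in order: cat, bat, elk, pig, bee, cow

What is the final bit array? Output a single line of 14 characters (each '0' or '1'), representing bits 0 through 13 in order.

Answer: 10110011111011

Derivation:
Start: bits=00000000000000
After insert 'cat': sets bits 2 3 12 -> bits=00110000000010
After insert 'bat': sets bits 0 3 -> bits=10110000000010
After insert 'elk': sets bits 6 12 13 -> bits=10110010000011
After insert 'pig': sets bits 6 7 8 -> bits=10110011100011
After insert 'bee': sets bits 7 9 10 -> bits=10110011111011
After insert 'cow': sets bits 0 10 13 -> bits=10110011111011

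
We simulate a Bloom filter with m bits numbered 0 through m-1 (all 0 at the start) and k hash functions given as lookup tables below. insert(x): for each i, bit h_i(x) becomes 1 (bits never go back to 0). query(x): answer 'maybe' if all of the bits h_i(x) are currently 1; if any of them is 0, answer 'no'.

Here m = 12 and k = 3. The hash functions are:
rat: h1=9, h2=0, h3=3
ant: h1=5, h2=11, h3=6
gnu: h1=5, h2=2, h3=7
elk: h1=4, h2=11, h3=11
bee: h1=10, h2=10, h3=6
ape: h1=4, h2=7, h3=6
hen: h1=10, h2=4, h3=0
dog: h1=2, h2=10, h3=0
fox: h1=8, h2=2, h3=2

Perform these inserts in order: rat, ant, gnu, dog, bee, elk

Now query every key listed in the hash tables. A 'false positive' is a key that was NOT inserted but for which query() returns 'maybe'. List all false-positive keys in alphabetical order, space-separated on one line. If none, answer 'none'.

Start: bits=000000000000
After insert 'rat': sets bits 0 3 9 -> bits=100100000100
After insert 'ant': sets bits 5 6 11 -> bits=100101100101
After insert 'gnu': sets bits 2 5 7 -> bits=101101110101
After insert 'dog': sets bits 0 2 10 -> bits=101101110111
After insert 'bee': sets bits 6 10 -> bits=101101110111
After insert 'elk': sets bits 4 11 -> bits=101111110111
Not inserted: ape fox hen — query each against bits=101111110111:
query ape: checks bit4=1, bit6=1, bit7=1 (all 1) -> maybe => FALSE POSITIVE
query fox: checks bit2=1, bit8=0 (has a 0) -> no => not a false positive
query hen: checks bit0=1, bit4=1, bit10=1 (all 1) -> maybe => FALSE POSITIVE
False positives (alphabetical): ape hen

Answer: ape hen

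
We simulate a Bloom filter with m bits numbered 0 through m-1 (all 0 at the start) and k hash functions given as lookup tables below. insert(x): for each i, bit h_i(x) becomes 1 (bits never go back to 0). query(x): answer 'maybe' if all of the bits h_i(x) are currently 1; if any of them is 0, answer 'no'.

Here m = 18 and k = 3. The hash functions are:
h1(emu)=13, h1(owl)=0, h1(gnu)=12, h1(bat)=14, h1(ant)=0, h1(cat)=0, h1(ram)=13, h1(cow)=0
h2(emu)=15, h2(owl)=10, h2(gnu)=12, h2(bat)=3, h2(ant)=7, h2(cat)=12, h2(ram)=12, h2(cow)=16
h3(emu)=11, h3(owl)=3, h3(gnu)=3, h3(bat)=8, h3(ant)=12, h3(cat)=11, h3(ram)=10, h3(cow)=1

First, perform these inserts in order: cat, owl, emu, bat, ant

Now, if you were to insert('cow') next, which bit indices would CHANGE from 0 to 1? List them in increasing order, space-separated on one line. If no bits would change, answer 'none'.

Answer: 1 16

Derivation:
Start: bits=000000000000000000
After insert 'cat': sets bits 0 11 12 -> bits=100000000001100000
After insert 'owl': sets bits 0 3 10 -> bits=100100000011100000
After insert 'emu': sets bits 11 13 15 -> bits=100100000011110100
After insert 'bat': sets bits 3 8 14 -> bits=100100001011111100
After insert 'ant': sets bits 0 7 12 -> bits=100100011011111100
insert 'cow' would touch bits 0 1 16; currently bit0=1, bit1=0, bit16=0
Bits that are 0 among those (would change 0->1): 1 16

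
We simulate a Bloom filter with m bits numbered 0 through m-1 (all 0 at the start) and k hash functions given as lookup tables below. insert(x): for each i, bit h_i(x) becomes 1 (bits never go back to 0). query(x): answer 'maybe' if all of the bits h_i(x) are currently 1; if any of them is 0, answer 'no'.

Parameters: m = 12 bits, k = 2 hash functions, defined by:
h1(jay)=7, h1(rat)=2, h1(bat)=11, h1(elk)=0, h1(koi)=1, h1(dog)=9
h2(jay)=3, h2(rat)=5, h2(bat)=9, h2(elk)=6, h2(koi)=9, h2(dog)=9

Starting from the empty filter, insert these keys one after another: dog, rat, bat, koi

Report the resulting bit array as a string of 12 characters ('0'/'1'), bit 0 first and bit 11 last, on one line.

Start: bits=000000000000
After insert 'dog': sets bits 9 -> bits=000000000100
After insert 'rat': sets bits 2 5 -> bits=001001000100
After insert 'bat': sets bits 9 11 -> bits=001001000101
After insert 'koi': sets bits 1 9 -> bits=011001000101

Answer: 011001000101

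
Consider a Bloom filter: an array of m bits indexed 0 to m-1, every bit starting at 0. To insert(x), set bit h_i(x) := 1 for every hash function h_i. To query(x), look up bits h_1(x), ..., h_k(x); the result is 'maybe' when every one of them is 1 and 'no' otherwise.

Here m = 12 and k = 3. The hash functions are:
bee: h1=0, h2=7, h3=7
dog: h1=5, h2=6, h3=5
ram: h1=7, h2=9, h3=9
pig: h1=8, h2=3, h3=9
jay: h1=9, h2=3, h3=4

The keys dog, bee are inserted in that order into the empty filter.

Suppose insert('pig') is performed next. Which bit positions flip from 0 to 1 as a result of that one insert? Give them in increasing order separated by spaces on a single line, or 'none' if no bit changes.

Start: bits=000000000000
After insert 'dog': sets bits 5 6 -> bits=000001100000
After insert 'bee': sets bits 0 7 -> bits=100001110000
insert 'pig' would touch bits 3 8 9; currently bit3=0, bit8=0, bit9=0
Bits that are 0 among those (would change 0->1): 3 8 9

Answer: 3 8 9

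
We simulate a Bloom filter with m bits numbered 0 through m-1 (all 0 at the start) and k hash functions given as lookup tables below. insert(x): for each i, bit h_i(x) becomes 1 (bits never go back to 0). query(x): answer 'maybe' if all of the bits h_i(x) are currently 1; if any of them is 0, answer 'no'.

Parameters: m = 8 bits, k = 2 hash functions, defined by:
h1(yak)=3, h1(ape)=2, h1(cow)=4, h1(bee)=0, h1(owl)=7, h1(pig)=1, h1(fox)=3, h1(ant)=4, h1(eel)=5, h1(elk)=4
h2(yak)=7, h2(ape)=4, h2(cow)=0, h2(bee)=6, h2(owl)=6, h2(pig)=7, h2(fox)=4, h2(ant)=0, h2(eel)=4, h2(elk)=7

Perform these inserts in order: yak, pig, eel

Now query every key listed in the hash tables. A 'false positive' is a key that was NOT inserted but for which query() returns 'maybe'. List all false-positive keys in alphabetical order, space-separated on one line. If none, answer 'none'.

Start: bits=00000000
After insert 'yak': sets bits 3 7 -> bits=00010001
After insert 'pig': sets bits 1 7 -> bits=01010001
After insert 'eel': sets bits 4 5 -> bits=01011101
Not inserted: ant ape bee cow elk fox owl — query each against bits=01011101:
query ant: checks bit0=0, bit4=1 (has a 0) -> no => not a false positive
query ape: checks bit2=0, bit4=1 (has a 0) -> no => not a false positive
query bee: checks bit0=0, bit6=0 (has a 0) -> no => not a false positive
query cow: checks bit0=0, bit4=1 (has a 0) -> no => not a false positive
query elk: checks bit4=1, bit7=1 (all 1) -> maybe => FALSE POSITIVE
query fox: checks bit3=1, bit4=1 (all 1) -> maybe => FALSE POSITIVE
query owl: checks bit6=0, bit7=1 (has a 0) -> no => not a false positive
False positives (alphabetical): elk fox

Answer: elk fox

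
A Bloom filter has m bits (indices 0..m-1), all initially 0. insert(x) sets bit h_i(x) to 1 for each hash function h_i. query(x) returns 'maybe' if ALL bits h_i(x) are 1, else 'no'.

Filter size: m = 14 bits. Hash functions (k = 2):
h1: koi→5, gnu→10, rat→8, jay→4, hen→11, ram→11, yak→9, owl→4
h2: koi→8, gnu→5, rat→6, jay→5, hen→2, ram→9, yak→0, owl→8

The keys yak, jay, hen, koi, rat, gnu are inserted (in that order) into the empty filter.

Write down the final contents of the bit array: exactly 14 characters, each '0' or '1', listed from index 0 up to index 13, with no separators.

Answer: 10101110111100

Derivation:
Start: bits=00000000000000
After insert 'yak': sets bits 0 9 -> bits=10000000010000
After insert 'jay': sets bits 4 5 -> bits=10001100010000
After insert 'hen': sets bits 2 11 -> bits=10101100010100
After insert 'koi': sets bits 5 8 -> bits=10101100110100
After insert 'rat': sets bits 6 8 -> bits=10101110110100
After insert 'gnu': sets bits 5 10 -> bits=10101110111100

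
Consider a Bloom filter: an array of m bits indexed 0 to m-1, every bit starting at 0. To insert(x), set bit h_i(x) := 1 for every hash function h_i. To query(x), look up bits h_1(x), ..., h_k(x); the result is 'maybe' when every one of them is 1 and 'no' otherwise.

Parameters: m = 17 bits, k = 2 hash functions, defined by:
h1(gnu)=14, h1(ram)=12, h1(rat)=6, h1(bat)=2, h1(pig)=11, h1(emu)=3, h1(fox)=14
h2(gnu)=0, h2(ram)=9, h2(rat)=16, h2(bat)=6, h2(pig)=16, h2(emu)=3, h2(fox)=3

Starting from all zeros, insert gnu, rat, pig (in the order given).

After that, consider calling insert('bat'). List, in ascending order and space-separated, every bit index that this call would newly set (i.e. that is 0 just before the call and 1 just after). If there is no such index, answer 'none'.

Answer: 2

Derivation:
Start: bits=00000000000000000
After insert 'gnu': sets bits 0 14 -> bits=10000000000000100
After insert 'rat': sets bits 6 16 -> bits=10000010000000101
After insert 'pig': sets bits 11 16 -> bits=10000010000100101
insert 'bat' would touch bits 2 6; currently bit2=0, bit6=1
Bits that are 0 among those (would change 0->1): 2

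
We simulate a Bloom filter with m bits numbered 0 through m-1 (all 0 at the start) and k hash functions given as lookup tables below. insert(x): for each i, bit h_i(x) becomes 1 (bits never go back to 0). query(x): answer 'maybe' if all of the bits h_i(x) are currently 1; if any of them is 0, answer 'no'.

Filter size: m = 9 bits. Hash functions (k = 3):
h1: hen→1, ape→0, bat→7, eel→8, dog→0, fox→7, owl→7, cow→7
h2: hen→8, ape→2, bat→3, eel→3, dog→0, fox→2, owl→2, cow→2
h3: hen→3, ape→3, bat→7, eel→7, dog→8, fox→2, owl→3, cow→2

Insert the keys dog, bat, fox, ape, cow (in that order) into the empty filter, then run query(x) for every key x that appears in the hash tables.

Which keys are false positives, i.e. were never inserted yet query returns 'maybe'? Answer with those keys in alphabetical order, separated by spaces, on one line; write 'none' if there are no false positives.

Start: bits=000000000
After insert 'dog': sets bits 0 8 -> bits=100000001
After insert 'bat': sets bits 3 7 -> bits=100100011
After insert 'fox': sets bits 2 7 -> bits=101100011
After insert 'ape': sets bits 0 2 3 -> bits=101100011
After insert 'cow': sets bits 2 7 -> bits=101100011
Not inserted: eel hen owl — query each against bits=101100011:
query eel: checks bit3=1, bit7=1, bit8=1 (all 1) -> maybe => FALSE POSITIVE
query hen: checks bit1=0, bit3=1, bit8=1 (has a 0) -> no => not a false positive
query owl: checks bit2=1, bit3=1, bit7=1 (all 1) -> maybe => FALSE POSITIVE
False positives (alphabetical): eel owl

Answer: eel owl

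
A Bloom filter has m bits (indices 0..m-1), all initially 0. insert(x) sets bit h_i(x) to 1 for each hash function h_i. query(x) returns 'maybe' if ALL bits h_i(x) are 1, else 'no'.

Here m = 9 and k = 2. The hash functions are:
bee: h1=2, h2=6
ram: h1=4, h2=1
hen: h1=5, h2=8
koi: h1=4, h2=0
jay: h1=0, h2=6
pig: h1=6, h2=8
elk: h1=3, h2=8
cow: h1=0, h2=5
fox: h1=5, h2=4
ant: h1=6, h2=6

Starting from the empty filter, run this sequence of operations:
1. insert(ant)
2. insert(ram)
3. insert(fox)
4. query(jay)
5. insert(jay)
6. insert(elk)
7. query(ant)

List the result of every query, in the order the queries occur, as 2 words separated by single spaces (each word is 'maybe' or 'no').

Answer: no maybe

Derivation:
Start: bits=000000000
Op 1: insert ant -> sets bits 6 -> bits=000000100
Op 2: insert ram -> sets bits 1 4 -> bits=010010100
Op 3: insert fox -> sets bits 4 5 -> bits=010011100
Op 4: query jay -> checks bit0=0, bit6=1 (has a 0) -> no
Op 5: insert jay -> sets bits 0 6 -> bits=110011100
Op 6: insert elk -> sets bits 3 8 -> bits=110111101
Op 7: query ant -> checks bit6=1 (all 1) -> maybe
Query results in order: no maybe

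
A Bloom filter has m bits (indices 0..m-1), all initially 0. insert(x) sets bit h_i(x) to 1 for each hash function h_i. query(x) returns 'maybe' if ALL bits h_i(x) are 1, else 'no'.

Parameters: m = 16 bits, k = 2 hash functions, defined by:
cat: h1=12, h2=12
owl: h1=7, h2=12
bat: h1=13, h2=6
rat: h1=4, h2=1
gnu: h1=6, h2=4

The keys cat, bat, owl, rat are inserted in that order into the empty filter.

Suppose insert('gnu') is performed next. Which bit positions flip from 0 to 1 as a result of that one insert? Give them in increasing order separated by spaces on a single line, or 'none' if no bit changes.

Start: bits=0000000000000000
After insert 'cat': sets bits 12 -> bits=0000000000001000
After insert 'bat': sets bits 6 13 -> bits=0000001000001100
After insert 'owl': sets bits 7 12 -> bits=0000001100001100
After insert 'rat': sets bits 1 4 -> bits=0100101100001100
insert 'gnu' would touch bits 4 6; currently bit4=1, bit6=1
Bits that are 0 among those (would change 0->1): none

Answer: none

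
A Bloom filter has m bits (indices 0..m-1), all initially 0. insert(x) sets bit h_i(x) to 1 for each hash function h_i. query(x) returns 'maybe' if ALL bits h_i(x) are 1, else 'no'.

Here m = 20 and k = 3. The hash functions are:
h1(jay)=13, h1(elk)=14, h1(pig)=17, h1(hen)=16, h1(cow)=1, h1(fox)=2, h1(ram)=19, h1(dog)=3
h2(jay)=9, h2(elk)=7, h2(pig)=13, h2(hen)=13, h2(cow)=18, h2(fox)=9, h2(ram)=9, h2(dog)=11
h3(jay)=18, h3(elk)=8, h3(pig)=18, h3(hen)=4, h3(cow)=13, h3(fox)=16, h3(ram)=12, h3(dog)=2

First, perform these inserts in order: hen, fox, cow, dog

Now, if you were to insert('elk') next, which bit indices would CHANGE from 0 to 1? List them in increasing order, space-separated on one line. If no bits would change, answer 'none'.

Answer: 7 8 14

Derivation:
Start: bits=00000000000000000000
After insert 'hen': sets bits 4 13 16 -> bits=00001000000001001000
After insert 'fox': sets bits 2 9 16 -> bits=00101000010001001000
After insert 'cow': sets bits 1 13 18 -> bits=01101000010001001010
After insert 'dog': sets bits 2 3 11 -> bits=01111000010101001010
insert 'elk' would touch bits 7 8 14; currently bit7=0, bit8=0, bit14=0
Bits that are 0 among those (would change 0->1): 7 8 14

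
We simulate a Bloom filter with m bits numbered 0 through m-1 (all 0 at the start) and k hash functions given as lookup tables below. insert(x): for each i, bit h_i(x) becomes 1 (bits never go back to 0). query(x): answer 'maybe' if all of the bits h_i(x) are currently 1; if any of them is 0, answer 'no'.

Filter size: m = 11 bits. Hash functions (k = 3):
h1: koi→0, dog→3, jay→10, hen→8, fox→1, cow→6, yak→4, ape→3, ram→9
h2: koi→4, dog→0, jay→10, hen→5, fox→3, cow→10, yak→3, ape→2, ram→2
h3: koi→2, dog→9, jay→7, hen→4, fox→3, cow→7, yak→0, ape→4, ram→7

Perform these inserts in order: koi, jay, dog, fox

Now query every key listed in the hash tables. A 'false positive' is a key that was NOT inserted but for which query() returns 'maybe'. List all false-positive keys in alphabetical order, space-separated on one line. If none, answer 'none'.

Start: bits=00000000000
After insert 'koi': sets bits 0 2 4 -> bits=10101000000
After insert 'jay': sets bits 7 10 -> bits=10101001001
After insert 'dog': sets bits 0 3 9 -> bits=10111001011
After insert 'fox': sets bits 1 3 -> bits=11111001011
Not inserted: ape cow hen ram yak — query each against bits=11111001011:
query ape: checks bit2=1, bit3=1, bit4=1 (all 1) -> maybe => FALSE POSITIVE
query cow: checks bit6=0, bit7=1, bit10=1 (has a 0) -> no => not a false positive
query hen: checks bit4=1, bit5=0, bit8=0 (has a 0) -> no => not a false positive
query ram: checks bit2=1, bit7=1, bit9=1 (all 1) -> maybe => FALSE POSITIVE
query yak: checks bit0=1, bit3=1, bit4=1 (all 1) -> maybe => FALSE POSITIVE
False positives (alphabetical): ape ram yak

Answer: ape ram yak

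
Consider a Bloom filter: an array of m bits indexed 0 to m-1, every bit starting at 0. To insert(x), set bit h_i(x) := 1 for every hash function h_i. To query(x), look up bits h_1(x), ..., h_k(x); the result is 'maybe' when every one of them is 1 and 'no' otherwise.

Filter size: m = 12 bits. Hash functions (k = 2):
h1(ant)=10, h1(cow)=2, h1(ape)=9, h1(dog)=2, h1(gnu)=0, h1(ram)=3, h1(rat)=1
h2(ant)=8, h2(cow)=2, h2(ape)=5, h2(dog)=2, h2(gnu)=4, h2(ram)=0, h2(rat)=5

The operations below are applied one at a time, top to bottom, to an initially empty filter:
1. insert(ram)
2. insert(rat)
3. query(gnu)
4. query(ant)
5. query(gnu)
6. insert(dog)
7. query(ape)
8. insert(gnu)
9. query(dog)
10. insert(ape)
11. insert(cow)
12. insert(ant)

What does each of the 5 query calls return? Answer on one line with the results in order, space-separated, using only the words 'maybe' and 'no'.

Start: bits=000000000000
Op 1: insert ram -> sets bits 0 3 -> bits=100100000000
Op 2: insert rat -> sets bits 1 5 -> bits=110101000000
Op 3: query gnu -> checks bit0=1, bit4=0 (has a 0) -> no
Op 4: query ant -> checks bit8=0, bit10=0 (has a 0) -> no
Op 5: query gnu -> checks bit0=1, bit4=0 (has a 0) -> no
Op 6: insert dog -> sets bits 2 -> bits=111101000000
Op 7: query ape -> checks bit5=1, bit9=0 (has a 0) -> no
Op 8: insert gnu -> sets bits 0 4 -> bits=111111000000
Op 9: query dog -> checks bit2=1 (all 1) -> maybe
Op 10: insert ape -> sets bits 5 9 -> bits=111111000100
Op 11: insert cow -> sets bits 2 -> bits=111111000100
Op 12: insert ant -> sets bits 8 10 -> bits=111111001110
Query results in order: no no no no maybe

Answer: no no no no maybe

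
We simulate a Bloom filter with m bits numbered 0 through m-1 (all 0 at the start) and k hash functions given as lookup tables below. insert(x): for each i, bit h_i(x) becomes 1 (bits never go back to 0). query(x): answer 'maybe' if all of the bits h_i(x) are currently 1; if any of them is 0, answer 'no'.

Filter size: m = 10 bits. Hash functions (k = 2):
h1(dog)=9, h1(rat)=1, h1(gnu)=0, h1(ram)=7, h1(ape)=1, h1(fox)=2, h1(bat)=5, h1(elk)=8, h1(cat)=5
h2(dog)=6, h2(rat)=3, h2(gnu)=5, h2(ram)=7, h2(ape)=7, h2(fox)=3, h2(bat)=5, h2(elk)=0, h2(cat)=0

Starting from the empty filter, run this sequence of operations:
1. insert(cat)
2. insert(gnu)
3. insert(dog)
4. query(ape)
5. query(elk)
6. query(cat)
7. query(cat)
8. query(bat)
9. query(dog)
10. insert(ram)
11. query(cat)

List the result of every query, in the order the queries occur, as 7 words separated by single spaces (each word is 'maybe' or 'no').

Start: bits=0000000000
Op 1: insert cat -> sets bits 0 5 -> bits=1000010000
Op 2: insert gnu -> sets bits 0 5 -> bits=1000010000
Op 3: insert dog -> sets bits 6 9 -> bits=1000011001
Op 4: query ape -> checks bit1=0, bit7=0 (has a 0) -> no
Op 5: query elk -> checks bit0=1, bit8=0 (has a 0) -> no
Op 6: query cat -> checks bit0=1, bit5=1 (all 1) -> maybe
Op 7: query cat -> checks bit0=1, bit5=1 (all 1) -> maybe
Op 8: query bat -> checks bit5=1 (all 1) -> maybe
Op 9: query dog -> checks bit6=1, bit9=1 (all 1) -> maybe
Op 10: insert ram -> sets bits 7 -> bits=1000011101
Op 11: query cat -> checks bit0=1, bit5=1 (all 1) -> maybe
Query results in order: no no maybe maybe maybe maybe maybe

Answer: no no maybe maybe maybe maybe maybe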